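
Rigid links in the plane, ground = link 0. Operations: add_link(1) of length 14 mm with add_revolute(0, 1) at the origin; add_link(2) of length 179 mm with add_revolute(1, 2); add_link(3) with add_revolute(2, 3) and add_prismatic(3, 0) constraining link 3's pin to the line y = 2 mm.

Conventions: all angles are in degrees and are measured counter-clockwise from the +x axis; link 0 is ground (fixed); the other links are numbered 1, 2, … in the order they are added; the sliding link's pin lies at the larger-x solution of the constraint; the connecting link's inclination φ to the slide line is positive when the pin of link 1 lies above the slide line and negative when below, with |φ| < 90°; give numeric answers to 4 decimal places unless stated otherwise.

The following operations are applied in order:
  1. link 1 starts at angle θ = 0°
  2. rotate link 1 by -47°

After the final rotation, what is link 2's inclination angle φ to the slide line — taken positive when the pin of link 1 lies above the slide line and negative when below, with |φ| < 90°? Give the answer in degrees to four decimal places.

geometry: r = 14 mm, L = 179 mm, e = 2 mm; θ starts at 0°
rotate link 1 by -47°: θ ← 0° -47° = -47°
h = r sin θ − e = -10.238952 − 2 = -12.238952
sin φ = h / L = -12.238952 / 179 = -0.06837403
φ = arcsin(-0.06837403) = -3.920602°

-3.9206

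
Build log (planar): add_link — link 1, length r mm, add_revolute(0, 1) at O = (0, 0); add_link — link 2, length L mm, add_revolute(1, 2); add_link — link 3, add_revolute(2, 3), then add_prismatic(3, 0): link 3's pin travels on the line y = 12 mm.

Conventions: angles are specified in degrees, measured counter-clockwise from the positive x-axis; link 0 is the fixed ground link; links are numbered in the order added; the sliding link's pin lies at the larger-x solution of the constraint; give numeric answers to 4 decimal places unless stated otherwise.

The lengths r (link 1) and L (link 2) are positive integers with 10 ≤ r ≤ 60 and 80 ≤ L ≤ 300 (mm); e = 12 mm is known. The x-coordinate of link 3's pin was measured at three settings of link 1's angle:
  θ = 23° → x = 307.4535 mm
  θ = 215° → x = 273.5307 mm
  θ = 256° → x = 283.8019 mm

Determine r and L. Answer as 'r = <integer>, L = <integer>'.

constraint per measurement: (x − r cos θ)² + (r sin θ − e)² = L²
subtracting the θ₁ and θ₂ equations cancels the r² and L² terms:
r = (x₁² − x₂²) / (2[(x₁cos θ₁ + e sin θ₁) − (x₂cos θ₂ + e sin θ₂)]) = 19.0000 → r = 19
L² = (x₁ − r cos θ₁)² + (r sin θ₁ − e)² = 84100.0086 → L = 290.0000 → L = 290
check at θ₃=256°: x = 283.8019 (printed 283.8019) ✓

r = 19, L = 290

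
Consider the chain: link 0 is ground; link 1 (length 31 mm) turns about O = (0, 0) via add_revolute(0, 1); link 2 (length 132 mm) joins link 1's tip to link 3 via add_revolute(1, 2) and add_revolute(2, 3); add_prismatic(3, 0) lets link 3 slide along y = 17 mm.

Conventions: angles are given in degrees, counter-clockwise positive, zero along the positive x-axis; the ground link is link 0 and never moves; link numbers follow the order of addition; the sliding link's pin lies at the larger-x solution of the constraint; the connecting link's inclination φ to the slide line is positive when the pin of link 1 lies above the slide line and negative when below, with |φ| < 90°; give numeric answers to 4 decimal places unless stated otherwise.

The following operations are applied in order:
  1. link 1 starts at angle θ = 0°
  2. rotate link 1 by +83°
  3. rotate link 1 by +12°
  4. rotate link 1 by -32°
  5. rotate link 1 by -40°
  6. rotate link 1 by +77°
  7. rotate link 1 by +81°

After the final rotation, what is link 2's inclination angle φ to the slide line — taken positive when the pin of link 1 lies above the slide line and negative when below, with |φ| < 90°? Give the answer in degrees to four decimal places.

geometry: r = 31 mm, L = 132 mm, e = 17 mm; θ starts at 0°
rotate link 1 by +83°: θ ← 0° +83° = 83°
rotate link 1 by +12°: θ ← 83° +12° = 95°
rotate link 1 by -32°: θ ← 95° -32° = 63°
rotate link 1 by -40°: θ ← 63° -40° = 23°
rotate link 1 by +77°: θ ← 23° +77° = 100°
rotate link 1 by +81°: θ ← 100° +81° = 181°
h = r sin θ − e = -0.541025 − 17 = -17.541025
sin φ = h / L = -17.541025 / 132 = -0.13288655
φ = arcsin(-0.13288655) = -7.636427°

-7.6364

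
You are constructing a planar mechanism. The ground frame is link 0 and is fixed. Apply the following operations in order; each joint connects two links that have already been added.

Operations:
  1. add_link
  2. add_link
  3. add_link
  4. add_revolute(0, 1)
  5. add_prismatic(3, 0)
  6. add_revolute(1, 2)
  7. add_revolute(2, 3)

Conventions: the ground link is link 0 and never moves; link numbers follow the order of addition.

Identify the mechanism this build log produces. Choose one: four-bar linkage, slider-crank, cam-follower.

links: 4 (incl. ground); joints: 3 revolute, 1 prismatic, 0 higher (cam) pair, forming one closed loop
4 links, 3 revolutes + 1 prismatic in one loop → slider-crank

slider-crank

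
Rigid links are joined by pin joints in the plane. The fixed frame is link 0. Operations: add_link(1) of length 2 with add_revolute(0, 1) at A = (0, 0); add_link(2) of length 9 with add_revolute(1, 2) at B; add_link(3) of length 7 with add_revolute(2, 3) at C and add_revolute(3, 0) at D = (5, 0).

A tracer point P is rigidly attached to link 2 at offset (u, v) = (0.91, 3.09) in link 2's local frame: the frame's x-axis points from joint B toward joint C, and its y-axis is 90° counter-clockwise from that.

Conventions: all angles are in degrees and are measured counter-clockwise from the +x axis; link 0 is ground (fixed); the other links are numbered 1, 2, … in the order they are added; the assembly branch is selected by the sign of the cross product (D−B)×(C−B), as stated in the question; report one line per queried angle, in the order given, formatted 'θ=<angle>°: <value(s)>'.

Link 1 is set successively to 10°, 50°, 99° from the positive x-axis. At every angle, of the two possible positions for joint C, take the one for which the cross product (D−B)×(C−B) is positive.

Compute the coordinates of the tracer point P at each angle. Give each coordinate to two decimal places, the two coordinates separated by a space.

A=(0,0), D=(5.00,0)
θ=10°: B = A + 2.00·(cos10°, sin10°) = (1.9696, 0.3473)
θ=10°: |BD| = 3.0502
θ=10°: circle(B,9.00) ∩ circle(D,7.00): a=6.7706, h=5.9295
θ=10°:   candidates: C₊=(9.3713,5.4673) cross=18.086; C₋=(8.0211,-6.3145) cross=-18.086
θ=10°:   branch + wants cross > 0 → take C=(9.3713,5.4673) (cross=18.086)
θ=10°: ex = (C−B)/|BC| = (0.8224,0.5689); ey = (-0.5689,0.8224)
θ=10°: P = B + 0.91·ex + 3.09·ey = (0.9601,3.4062)
θ=50°: B = A + 2.00·(cos50°, sin50°) = (1.2856, 1.5321)
θ=50°: |BD| = 4.0180
θ=50°: circle(B,9.00) ∩ circle(D,7.00): a=5.9911, h=6.7162
θ=50°:   candidates: C₊=(9.3849,5.4564) cross=26.985; C₋=(4.2631,-6.9611) cross=-26.985
θ=50°:   branch + wants cross > 0 → take C=(9.3849,5.4564) (cross=26.985)
θ=50°: ex = (C−B)/|BC| = (0.8999,0.4360); ey = (-0.4360,0.8999)
θ=50°: P = B + 0.91·ex + 3.09·ey = (0.7572,4.7097)
θ=99°: B = A + 2.00·(cos99°, sin99°) = (-0.3129, 1.9754)
θ=99°: |BD| = 5.6682
θ=99°: circle(B,9.00) ∩ circle(D,7.00): a=5.6569, h=7.0000
θ=99°:   candidates: C₊=(7.4289,6.5651) cross=39.677; C₋=(2.5499,-6.5572) cross=-39.677
θ=99°:   branch + wants cross > 0 → take C=(7.4289,6.5651) (cross=39.677)
θ=99°: ex = (C−B)/|BC| = (0.8602,0.5100); ey = (-0.5100,0.8602)
θ=99°: P = B + 0.91·ex + 3.09·ey = (-1.1059,5.0974)

θ=10°: 0.96 3.41
θ=50°: 0.76 4.71
θ=99°: -1.11 5.10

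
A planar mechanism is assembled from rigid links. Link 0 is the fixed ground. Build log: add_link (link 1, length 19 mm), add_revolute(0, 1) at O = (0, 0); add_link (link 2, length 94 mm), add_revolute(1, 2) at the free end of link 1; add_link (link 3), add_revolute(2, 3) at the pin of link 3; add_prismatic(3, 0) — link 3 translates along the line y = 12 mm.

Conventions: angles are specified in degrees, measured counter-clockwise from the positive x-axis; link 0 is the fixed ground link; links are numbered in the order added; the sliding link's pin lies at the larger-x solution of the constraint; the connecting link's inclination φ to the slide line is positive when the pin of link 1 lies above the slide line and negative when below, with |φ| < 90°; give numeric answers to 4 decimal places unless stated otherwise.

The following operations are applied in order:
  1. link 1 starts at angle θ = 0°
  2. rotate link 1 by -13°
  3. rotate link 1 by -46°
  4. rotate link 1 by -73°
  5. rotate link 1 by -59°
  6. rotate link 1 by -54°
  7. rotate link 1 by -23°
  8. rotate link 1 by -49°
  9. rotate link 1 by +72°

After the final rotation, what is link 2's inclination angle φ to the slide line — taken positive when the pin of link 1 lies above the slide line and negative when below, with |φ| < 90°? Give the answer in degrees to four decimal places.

geometry: r = 19 mm, L = 94 mm, e = 12 mm; θ starts at 0°
rotate link 1 by -13°: θ ← 0° -13° = -13°
rotate link 1 by -46°: θ ← -13° -46° = -59°
rotate link 1 by -73°: θ ← -59° -73° = -132°
rotate link 1 by -59°: θ ← -132° -59° = -191°
rotate link 1 by -54°: θ ← -191° -54° = -245°
rotate link 1 by -23°: θ ← -245° -23° = -268°
rotate link 1 by -49°: θ ← -268° -49° = -317°
rotate link 1 by +72°: θ ← -317° +72° = -245°
h = r sin θ − e = 17.219848 − 12 = 5.219848
sin φ = h / L = 5.219848 / 94 = 0.05553030
φ = arcsin(0.05553030) = 3.183289°

3.1833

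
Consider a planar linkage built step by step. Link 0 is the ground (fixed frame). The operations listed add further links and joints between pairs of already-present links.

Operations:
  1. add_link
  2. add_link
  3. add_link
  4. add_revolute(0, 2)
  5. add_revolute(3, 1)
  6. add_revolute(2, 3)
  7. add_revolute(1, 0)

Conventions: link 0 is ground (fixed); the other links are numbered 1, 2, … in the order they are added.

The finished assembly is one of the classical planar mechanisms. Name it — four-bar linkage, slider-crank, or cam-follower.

links: 4 (incl. ground); joints: 4 revolute, 0 prismatic, 0 higher (cam) pair, forming one closed loop
4 links in a single 4R loop → four-bar linkage

four-bar linkage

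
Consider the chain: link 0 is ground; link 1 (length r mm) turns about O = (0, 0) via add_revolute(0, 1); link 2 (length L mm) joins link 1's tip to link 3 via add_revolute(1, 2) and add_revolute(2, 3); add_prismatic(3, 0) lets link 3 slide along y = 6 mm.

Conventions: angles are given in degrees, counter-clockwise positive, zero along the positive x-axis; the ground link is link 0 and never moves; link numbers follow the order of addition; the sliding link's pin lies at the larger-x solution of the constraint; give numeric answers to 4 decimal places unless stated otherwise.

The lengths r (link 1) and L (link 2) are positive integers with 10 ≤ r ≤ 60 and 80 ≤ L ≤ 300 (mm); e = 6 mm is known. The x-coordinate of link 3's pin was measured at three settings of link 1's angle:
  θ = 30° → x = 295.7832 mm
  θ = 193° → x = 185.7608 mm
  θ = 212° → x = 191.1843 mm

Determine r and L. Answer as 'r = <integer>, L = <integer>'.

constraint per measurement: (x − r cos θ)² + (r sin θ − e)² = L²
subtracting the θ₁ and θ₂ equations cancels the r² and L² terms:
r = (x₁² − x₂²) / (2[(x₁cos θ₁ + e sin θ₁) − (x₂cos θ₂ + e sin θ₂)]) = 60.0000 → r = 60
L² = (x₁ − r cos θ₁)² + (r sin θ₁ − e)² = 60025.0096 → L = 245.0000 → L = 245
check at θ₃=212°: x = 191.1843 (printed 191.1843) ✓

r = 60, L = 245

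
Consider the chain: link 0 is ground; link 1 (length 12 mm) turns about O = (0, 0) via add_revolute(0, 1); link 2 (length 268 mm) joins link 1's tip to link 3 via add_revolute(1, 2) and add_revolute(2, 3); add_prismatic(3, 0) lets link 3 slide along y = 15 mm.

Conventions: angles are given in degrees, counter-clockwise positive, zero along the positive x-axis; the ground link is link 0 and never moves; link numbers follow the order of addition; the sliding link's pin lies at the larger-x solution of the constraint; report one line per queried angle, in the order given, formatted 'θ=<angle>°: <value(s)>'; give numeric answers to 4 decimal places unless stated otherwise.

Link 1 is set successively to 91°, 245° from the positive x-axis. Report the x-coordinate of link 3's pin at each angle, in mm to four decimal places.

geometry: r = 12 mm, L = 268 mm, e = 15 mm
θ=91°: crank pin P = (r cos θ, r sin θ) = (-0.209429, 11.998172)
θ=91°: h = r sin θ − e = 11.998172 − 15 = -3.001828
θ=91°: x = r cos θ + √(L² − h²) = -0.209429 + 267.983188 = 267.773759
θ=245°: crank pin P = (r cos θ, r sin θ) = (-5.071419, -10.875693)
θ=245°: h = r sin θ − e = -10.875693 − 15 = -25.875693
θ=245°: x = r cos θ + √(L² − h²) = -5.071419 + 266.747912 = 261.676493

θ=91°: 267.7738
θ=245°: 261.6765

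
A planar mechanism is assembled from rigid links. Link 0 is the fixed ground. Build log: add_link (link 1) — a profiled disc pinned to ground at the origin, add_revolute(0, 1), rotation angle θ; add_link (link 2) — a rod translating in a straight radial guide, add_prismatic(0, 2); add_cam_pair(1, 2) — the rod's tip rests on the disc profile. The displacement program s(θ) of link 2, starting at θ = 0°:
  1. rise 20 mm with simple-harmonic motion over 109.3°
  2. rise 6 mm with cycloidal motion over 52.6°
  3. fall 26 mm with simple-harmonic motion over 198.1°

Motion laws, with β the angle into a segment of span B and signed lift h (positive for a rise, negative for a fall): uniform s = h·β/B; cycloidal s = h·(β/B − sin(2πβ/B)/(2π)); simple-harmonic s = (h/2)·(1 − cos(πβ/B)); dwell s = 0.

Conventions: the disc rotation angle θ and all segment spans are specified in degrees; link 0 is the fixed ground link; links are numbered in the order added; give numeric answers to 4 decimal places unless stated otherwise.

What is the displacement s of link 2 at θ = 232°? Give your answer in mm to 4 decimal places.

seg 1 [0°–109.3°] simple-harmonic, h=20: full span → s += 20 → s = 20.0000
seg 2 [109.3°–161.9°] cycloidal, h=6: full span → s += 6 → s = 26.0000
seg 3 [161.9°–360°] simple-harmonic, h=-26: θ=232° here. β=70.1, B=198.1. -26/2·(1 − cos(π·0.3539)) = -7.2391 → s = 18.7609

18.7609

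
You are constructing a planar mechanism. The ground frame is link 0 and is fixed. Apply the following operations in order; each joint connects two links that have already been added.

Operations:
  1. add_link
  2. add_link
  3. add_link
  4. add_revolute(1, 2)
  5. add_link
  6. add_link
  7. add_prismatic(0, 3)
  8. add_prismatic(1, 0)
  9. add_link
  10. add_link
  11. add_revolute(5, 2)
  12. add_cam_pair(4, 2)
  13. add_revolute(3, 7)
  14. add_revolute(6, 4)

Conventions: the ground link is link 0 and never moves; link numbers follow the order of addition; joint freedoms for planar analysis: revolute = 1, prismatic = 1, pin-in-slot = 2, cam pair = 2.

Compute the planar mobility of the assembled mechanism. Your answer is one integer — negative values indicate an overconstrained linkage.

link 0 = ground. State L|J1|J2 = 1|0|0
+link1  2|0|0
+link2  3|0|0
+link3  4|0|0
R(1,2) f=1→J1  4|1|0
+link4  5|1|0
+link5  6|1|0
P(0,3) f=1→J1  6|2|0
P(1,0) f=1→J1  6|3|0
+link6  7|3|0
+link7  8|3|0
R(5,2) f=1→J1  8|4|0
C(4,2) f=2→J2  8|4|1
R(3,7) f=1→J1  8|5|1
R(6,4) f=1→J1  8|6|1
M = 3(8−1)−2·6−1 = 21−12−1 = 8

M = 8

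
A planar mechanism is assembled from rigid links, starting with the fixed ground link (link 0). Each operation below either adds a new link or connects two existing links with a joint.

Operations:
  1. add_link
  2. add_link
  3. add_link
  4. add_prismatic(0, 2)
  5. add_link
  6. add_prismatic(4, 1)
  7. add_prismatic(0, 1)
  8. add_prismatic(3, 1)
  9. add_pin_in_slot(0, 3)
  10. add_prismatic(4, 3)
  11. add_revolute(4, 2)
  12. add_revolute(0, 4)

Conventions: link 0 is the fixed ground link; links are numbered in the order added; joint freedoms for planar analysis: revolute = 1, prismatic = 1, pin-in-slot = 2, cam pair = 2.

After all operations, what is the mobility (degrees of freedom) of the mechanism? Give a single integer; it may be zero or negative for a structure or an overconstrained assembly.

link 0 = ground. State L|J1|J2 = 1|0|0
+link1  2|0|0
+link2  3|0|0
+link3  4|0|0
P(0,2) f=1→J1  4|1|0
+link4  5|1|0
P(4,1) f=1→J1  5|2|0
P(0,1) f=1→J1  5|3|0
P(3,1) f=1→J1  5|4|0
PS(0,3) f=2→J2  5|4|1
P(4,3) f=1→J1  5|5|1
R(4,2) f=1→J1  5|6|1
R(0,4) f=1→J1  5|7|1
M = 3(5−1)−2·7−1 = 12−14−1 = -3

M = -3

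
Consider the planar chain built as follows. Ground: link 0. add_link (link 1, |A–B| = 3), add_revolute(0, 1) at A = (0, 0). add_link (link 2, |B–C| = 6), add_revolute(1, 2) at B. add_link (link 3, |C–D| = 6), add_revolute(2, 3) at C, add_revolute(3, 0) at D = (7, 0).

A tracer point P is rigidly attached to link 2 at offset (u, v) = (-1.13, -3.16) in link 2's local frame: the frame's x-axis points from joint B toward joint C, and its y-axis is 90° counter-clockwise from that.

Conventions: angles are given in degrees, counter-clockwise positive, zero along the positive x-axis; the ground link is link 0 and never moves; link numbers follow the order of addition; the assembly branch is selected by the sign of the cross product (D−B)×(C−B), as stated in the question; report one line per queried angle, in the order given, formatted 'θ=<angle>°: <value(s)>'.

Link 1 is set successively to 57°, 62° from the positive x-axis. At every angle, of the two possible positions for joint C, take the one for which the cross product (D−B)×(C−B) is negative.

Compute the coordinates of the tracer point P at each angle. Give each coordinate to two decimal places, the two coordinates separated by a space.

A=(0,0), D=(7.00,0)
θ=57°: B = A + 3.00·(cos57°, sin57°) = (1.6339, 2.5160)
θ=57°: |BD| = 5.9266
θ=57°: circle(B,6.00) ∩ circle(D,6.00): a=2.9633, h=5.2172
θ=57°:   candidates: C₊=(6.5318,5.9817) cross=30.920; C₋=(2.1021,-3.4657) cross=-30.920
θ=57°:   branch - wants cross < 0 → take C=(2.1021,-3.4657) (cross=-30.920)
θ=57°: ex = (C−B)/|BC| = (0.0780,-0.9970); ey = (0.9970,0.0780)
θ=57°: P = B + -1.13·ex + -3.16·ey = (-1.6046,3.3960)
θ=62°: B = A + 3.00·(cos62°, sin62°) = (1.4084, 2.6488)
θ=62°: |BD| = 6.1873
θ=62°: circle(B,6.00) ∩ circle(D,6.00): a=3.0936, h=5.1410
θ=62°:   candidates: C₊=(6.4051,5.9704) cross=31.808; C₋=(2.0033,-3.3216) cross=-31.808
θ=62°:   branch - wants cross < 0 → take C=(2.0033,-3.3216) (cross=-31.808)
θ=62°: ex = (C−B)/|BC| = (0.0991,-0.9951); ey = (0.9951,0.0991)
θ=62°: P = B + -1.13·ex + -3.16·ey = (-1.8481,3.4600)

θ=57°: -1.60 3.40
θ=62°: -1.85 3.46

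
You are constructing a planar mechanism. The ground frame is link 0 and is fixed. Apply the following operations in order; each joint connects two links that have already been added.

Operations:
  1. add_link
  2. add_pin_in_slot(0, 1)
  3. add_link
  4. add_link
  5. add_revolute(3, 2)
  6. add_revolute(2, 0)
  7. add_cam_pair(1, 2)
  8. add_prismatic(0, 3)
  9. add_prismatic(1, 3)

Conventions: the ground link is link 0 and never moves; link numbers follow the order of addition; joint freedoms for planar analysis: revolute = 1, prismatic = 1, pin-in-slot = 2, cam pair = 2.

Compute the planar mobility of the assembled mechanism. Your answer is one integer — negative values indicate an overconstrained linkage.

(L,J1,J2)=(1,0,0); link0 fixed
link1: (2,0,0)
PS 0-1 [J2]: (2,0,1)
link2: (3,0,1)
link3: (4,0,1)
R 3-2 [J1]: (4,1,1)
R 2-0 [J1]: (4,2,1)
C 1-2 [J2]: (4,2,2)
P 0-3 [J1]: (4,3,2)
P 1-3 [J1]: (4,4,2)
Grübler: 3·3 − 2·4 − 2 = -1

M = -1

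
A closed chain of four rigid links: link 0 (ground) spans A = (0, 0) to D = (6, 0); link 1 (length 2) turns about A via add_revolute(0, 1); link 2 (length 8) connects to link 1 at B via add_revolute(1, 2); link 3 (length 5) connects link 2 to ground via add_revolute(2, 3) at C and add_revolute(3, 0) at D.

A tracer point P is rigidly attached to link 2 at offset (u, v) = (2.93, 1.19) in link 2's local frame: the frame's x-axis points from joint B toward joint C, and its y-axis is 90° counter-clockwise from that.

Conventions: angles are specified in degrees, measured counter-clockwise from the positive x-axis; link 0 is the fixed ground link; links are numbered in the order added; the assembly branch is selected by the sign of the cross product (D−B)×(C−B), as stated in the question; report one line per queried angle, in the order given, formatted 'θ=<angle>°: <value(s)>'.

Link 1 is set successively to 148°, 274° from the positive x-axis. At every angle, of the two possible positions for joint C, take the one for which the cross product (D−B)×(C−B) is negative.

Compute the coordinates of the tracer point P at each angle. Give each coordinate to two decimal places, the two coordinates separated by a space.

A=(0,0), D=(6.00,0)
θ=148°: B = A + 2.00·(cos148°, sin148°) = (-1.6961, 1.0598)
θ=148°: |BD| = 7.7687
θ=148°: circle(B,8.00) ∩ circle(D,5.00): a=6.3944, h=4.8074
θ=148°:   candidates: C₊=(5.2944,4.9500) cross=37.348; C₋=(3.9827,-4.5750) cross=-37.348
θ=148°:   branch - wants cross < 0 → take C=(3.9827,-4.5750) (cross=-37.348)
θ=148°: ex = (C−B)/|BC| = (0.7098,-0.7044); ey = (0.7044,0.7098)
θ=148°: P = B + 2.93·ex + 1.19·ey = (1.2219,-0.1592)
θ=274°: B = A + 2.00·(cos274°, sin274°) = (0.1395, -1.9951)
θ=274°: |BD| = 6.1908
θ=274°: circle(B,8.00) ∩ circle(D,5.00): a=6.2452, h=4.9997
θ=274°:   candidates: C₊=(4.4403,4.7505) cross=30.952; C₋=(7.6628,-4.7154) cross=-30.952
θ=274°:   branch - wants cross < 0 → take C=(7.6628,-4.7154) (cross=-30.952)
θ=274°: ex = (C−B)/|BC| = (0.9404,-0.3400); ey = (0.3400,0.9404)
θ=274°: P = B + 2.93·ex + 1.19·ey = (3.2996,-1.8723)

θ=148°: 1.22 -0.16
θ=274°: 3.30 -1.87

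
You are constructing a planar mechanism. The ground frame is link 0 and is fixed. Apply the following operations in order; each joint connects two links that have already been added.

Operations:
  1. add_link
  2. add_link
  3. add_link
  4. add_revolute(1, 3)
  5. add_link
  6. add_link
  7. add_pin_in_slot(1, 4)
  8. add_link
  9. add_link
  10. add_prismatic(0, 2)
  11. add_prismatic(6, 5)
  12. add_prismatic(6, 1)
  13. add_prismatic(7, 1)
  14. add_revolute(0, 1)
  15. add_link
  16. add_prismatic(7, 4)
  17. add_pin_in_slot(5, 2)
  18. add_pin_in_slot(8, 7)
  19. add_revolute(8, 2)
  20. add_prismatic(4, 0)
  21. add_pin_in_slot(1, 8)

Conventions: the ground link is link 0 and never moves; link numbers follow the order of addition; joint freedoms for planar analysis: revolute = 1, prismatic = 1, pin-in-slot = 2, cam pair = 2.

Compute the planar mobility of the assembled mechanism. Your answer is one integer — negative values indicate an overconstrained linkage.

ground; <1,0,0>
#1 <2,0,0>
#2 <3,0,0>
#3 <4,0,0>
R:1↔3 J1 <4,1,0>
#4 <5,1,0>
#5 <6,1,0>
PS:1↔4 J2 <6,1,1>
#6 <7,1,1>
#7 <8,1,1>
P:0↔2 J1 <8,2,1>
P:6↔5 J1 <8,3,1>
P:6↔1 J1 <8,4,1>
P:7↔1 J1 <8,5,1>
R:0↔1 J1 <8,6,1>
#8 <9,6,1>
P:7↔4 J1 <9,7,1>
PS:5↔2 J2 <9,7,2>
PS:8↔7 J2 <9,7,3>
R:8↔2 J1 <9,8,3>
P:4↔0 J1 <9,9,3>
PS:1↔8 J2 <9,9,4>
3×8 − 2×9 − 1×4 = 2

M = 2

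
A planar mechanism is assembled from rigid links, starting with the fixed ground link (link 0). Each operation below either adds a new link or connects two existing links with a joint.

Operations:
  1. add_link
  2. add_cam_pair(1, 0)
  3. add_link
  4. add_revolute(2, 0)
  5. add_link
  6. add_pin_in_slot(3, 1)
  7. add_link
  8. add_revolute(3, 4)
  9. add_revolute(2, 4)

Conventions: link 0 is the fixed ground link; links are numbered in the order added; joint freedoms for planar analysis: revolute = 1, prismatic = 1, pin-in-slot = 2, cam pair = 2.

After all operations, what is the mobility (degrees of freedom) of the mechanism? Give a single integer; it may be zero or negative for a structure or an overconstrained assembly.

L=1 J1=0 J2=0
add link → L=2 J1=0 J2=0
C@1,0 dof=2 J2 → L=2 J1=0 J2=1
add link → L=3 J1=0 J2=1
R@2,0 dof=1 J1 → L=3 J1=1 J2=1
add link → L=4 J1=1 J2=1
PS@3,1 dof=2 J2 → L=4 J1=1 J2=2
add link → L=5 J1=1 J2=2
R@3,4 dof=1 J1 → L=5 J1=2 J2=2
R@2,4 dof=1 J1 → L=5 J1=3 J2=2
M=3(L−1)−2J1−J2=3·4−2·3−2=4

M = 4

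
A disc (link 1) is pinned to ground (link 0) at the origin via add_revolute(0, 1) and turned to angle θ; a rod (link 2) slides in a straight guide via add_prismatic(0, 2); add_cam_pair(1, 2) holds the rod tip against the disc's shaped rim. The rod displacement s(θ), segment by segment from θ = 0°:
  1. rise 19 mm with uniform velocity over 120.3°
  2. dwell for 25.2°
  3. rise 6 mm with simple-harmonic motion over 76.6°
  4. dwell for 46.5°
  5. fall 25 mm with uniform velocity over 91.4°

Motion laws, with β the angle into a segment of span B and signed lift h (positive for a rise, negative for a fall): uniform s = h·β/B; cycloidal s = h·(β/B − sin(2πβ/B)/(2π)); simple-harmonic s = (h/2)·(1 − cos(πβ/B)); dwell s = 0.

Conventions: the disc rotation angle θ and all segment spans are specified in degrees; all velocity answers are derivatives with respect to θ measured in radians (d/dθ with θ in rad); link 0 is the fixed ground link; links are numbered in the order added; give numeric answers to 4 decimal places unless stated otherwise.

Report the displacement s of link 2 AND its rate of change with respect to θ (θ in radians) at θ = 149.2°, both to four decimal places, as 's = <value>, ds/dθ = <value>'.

segment 1 (0° to 120.3°, uniform, h = 19) is passed completely: s = 0.0000 + (19) = 19.0000
segment 2 (120.3° to 145.5°, dwell): s unchanged at 19.0000
θ = 149.2° falls in segment 3 (145.5° to 222.1°, simple-harmonic, h = 6): β = 149.2 − 145.5 = 3.7°, B = 76.6°; Δs = 6/2·(1 − cos(π·0.0483)) = 0.0345; s = 19.0000 + 0.0345 = 19.0345
velocity in seg [145.5°–222.1°] (simple-harmonic), θ in radians: β = 3.7° = 0.0646 rad, B = 76.6° = 1.3369 rad; ds/dθ = (πh/(2B)) sin(πβ/B) = (π·6/(2·1.3369)) sin(π·0.0483) = 1.065663 mm/rad

s = 19.0345, ds/dθ = 1.0657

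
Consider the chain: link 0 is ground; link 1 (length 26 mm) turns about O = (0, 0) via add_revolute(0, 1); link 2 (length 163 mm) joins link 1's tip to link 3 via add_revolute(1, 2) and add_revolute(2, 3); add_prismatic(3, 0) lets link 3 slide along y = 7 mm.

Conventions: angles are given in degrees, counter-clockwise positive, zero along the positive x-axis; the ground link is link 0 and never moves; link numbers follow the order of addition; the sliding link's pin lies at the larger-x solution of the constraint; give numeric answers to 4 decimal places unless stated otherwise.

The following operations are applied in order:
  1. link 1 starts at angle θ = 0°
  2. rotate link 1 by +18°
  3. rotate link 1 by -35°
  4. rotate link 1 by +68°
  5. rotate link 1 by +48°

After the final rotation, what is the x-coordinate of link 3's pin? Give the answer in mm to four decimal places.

geometry: r = 26 mm, L = 163 mm, e = 7 mm; θ starts at 0°
rotate link 1 by +18°: θ ← 0° +18° = 18°
rotate link 1 by -35°: θ ← 18° -35° = -17°
rotate link 1 by +68°: θ ← -17° +68° = 51°
rotate link 1 by +48°: θ ← 51° +48° = 99°
crank pin P = (r cos θ, r sin θ) = (-4.067296, 25.679897)
h = r sin θ − e = 25.679897 − 7 = 18.679897
x = r cos θ + √(L² − h²) = -4.067296 + 161.926099 = 157.858803

157.8588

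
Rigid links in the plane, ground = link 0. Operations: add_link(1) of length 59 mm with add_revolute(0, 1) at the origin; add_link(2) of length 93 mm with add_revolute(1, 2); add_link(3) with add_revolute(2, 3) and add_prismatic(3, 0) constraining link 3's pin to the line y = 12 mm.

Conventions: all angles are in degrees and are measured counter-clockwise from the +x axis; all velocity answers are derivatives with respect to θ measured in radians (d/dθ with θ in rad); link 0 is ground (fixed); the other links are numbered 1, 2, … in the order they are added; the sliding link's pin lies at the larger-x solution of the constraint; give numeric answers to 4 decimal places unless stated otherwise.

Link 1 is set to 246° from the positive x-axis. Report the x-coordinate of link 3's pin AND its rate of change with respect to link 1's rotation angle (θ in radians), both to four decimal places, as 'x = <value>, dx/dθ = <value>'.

geometry: r = 59 mm, L = 93 mm, e = 12 mm
crank pin P = (r cos θ, r sin θ) = (-23.997462, -53.899182)
h = r sin θ − e = -53.899182 − 12 = -65.899182
x = r cos θ + √(L² − h²) = -23.997462 + 65.622388 = 41.624926
dx/dθ = −r sin θ − h·r cos θ/√(L² − h²) (θ in radians; h = -65.899182) = 29.800499

x = 41.6249, dx/dθ = 29.8005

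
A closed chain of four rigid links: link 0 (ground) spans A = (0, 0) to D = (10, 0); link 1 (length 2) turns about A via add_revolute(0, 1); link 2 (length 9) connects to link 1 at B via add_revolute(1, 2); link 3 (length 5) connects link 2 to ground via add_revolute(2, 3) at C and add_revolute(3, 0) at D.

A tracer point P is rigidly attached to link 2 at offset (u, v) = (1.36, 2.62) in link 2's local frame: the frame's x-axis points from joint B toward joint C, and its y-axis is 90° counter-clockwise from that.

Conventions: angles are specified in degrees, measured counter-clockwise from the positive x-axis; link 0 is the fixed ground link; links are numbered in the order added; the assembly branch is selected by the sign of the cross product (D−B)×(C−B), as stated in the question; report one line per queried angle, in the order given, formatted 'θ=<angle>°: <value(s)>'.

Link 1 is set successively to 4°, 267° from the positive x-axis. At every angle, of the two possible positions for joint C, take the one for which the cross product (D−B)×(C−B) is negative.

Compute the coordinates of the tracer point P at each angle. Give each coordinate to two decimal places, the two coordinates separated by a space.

A=(0,0), D=(10.00,0)
θ=4°: B = A + 2.00·(cos4°, sin4°) = (1.9951, 0.1395)
θ=4°: |BD| = 8.0061
θ=4°: circle(B,9.00) ∩ circle(D,5.00): a=7.5004, h=4.9744
θ=4°:   candidates: C₊=(9.5811,4.9824) cross=39.825; C₋=(9.4077,-4.9648) cross=-39.825
θ=4°:   branch - wants cross < 0 → take C=(9.4077,-4.9648) (cross=-39.825)
θ=4°: ex = (C−B)/|BC| = (0.8236,-0.5671); ey = (0.5671,0.8236)
θ=4°: P = B + 1.36·ex + 2.62·ey = (4.6012,1.5261)
θ=267°: B = A + 2.00·(cos267°, sin267°) = (-0.1047, -1.9973)
θ=267°: |BD| = 10.3002
θ=267°: circle(B,9.00) ∩ circle(D,5.00): a=7.8685, h=4.3689
θ=267°:   candidates: C₊=(6.7673,3.8144) cross=45.000; C₋=(8.4616,-4.7575) cross=-45.000
θ=267°:   branch - wants cross < 0 → take C=(8.4616,-4.7575) (cross=-45.000)
θ=267°: ex = (C−B)/|BC| = (0.9518,-0.3067); ey = (0.3067,0.9518)
θ=267°: P = B + 1.36·ex + 2.62·ey = (1.9933,0.0794)

θ=4°: 4.60 1.53
θ=267°: 1.99 0.08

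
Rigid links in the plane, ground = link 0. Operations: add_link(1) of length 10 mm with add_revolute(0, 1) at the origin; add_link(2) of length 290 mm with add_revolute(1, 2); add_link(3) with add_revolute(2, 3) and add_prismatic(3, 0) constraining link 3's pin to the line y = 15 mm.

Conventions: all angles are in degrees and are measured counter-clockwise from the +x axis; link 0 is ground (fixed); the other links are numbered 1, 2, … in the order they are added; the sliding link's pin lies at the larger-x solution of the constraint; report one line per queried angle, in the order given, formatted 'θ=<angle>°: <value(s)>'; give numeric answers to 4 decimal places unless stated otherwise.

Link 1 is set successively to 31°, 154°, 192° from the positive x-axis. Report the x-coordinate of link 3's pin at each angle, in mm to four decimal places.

geometry: r = 10 mm, L = 290 mm, e = 15 mm
θ=31°: crank pin P = (r cos θ, r sin θ) = (8.571673, 5.150381)
θ=31°: h = r sin θ − e = 5.150381 − 15 = -9.849619
θ=31°: x = r cos θ + √(L² − h²) = 8.571673 + 289.832684 = 298.404358
θ=154°: crank pin P = (r cos θ, r sin θ) = (-8.987940, 4.383711)
θ=154°: h = r sin θ − e = 4.383711 − 15 = -10.616289
θ=154°: x = r cos θ + √(L² − h²) = -8.987940 + 289.805615 = 280.817674
θ=192°: crank pin P = (r cos θ, r sin θ) = (-9.781476, -2.079117)
θ=192°: h = r sin θ − e = -2.079117 − 15 = -17.079117
θ=192°: x = r cos θ + √(L² − h²) = -9.781476 + 289.496639 = 279.715163

θ=31°: 298.4044
θ=154°: 280.8177
θ=192°: 279.7152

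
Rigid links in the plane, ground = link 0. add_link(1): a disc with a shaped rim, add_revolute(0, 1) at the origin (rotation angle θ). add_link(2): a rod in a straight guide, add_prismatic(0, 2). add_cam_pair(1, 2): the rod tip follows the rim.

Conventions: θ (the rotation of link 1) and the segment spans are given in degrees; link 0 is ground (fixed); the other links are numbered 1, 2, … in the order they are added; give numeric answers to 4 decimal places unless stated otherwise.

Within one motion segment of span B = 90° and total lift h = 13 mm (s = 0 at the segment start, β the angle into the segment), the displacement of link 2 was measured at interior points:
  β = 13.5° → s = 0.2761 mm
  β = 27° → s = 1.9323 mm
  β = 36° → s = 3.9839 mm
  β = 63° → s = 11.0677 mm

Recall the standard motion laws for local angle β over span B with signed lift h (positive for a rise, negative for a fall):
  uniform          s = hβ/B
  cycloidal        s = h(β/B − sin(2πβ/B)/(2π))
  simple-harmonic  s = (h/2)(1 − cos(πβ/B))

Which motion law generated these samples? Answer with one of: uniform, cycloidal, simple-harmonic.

candidates at β/B = r: uniform s = h·r (linear in β); cycloidal s = h·(r − sin(2πr)/(2π)); simple-harmonic s = (h/2)(1 − cos(πr))
β=13.5°: printed 0.2761 | uniform 1.9500, cycloidal 0.2761, simple-harmonic 0.7085
β=27°: printed 1.9323 | uniform 3.9000, cycloidal 1.9323, simple-harmonic 2.6794
β=36°: printed 3.9839 | uniform 5.2000, cycloidal 3.9839, simple-harmonic 4.4914
β=63°: printed 11.0677 | uniform 9.1000, cycloidal 11.0677, simple-harmonic 10.3206
only one law matches every sample → cycloidal

cycloidal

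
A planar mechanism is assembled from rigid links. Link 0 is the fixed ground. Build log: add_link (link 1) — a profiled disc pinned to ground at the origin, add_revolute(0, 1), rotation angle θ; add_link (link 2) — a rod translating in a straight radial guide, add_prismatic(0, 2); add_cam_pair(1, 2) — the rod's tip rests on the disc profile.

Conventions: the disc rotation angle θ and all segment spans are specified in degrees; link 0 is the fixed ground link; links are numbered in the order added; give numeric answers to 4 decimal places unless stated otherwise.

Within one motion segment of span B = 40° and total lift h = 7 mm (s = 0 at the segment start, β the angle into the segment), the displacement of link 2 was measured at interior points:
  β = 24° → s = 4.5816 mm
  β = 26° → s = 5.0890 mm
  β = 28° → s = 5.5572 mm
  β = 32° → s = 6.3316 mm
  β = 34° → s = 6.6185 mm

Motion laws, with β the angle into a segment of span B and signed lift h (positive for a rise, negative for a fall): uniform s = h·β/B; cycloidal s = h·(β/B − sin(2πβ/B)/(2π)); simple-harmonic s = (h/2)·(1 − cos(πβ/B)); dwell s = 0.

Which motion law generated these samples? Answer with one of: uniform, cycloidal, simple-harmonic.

candidates at β/B = r: uniform s = h·r (linear in β); cycloidal s = h·(r − sin(2πr)/(2π)); simple-harmonic s = (h/2)(1 − cos(πr))
β=24°: printed 4.5816 | uniform 4.2000, cycloidal 4.8548, simple-harmonic 4.5816
β=26°: printed 5.0890 | uniform 4.5500, cycloidal 5.4513, simple-harmonic 5.0890
β=28°: printed 5.5572 | uniform 4.9000, cycloidal 5.9596, simple-harmonic 5.5572
β=32°: printed 6.3316 | uniform 5.6000, cycloidal 6.6596, simple-harmonic 6.3316
β=34°: printed 6.6185 | uniform 5.9500, cycloidal 6.8513, simple-harmonic 6.6185
only one law matches every sample → simple-harmonic

simple-harmonic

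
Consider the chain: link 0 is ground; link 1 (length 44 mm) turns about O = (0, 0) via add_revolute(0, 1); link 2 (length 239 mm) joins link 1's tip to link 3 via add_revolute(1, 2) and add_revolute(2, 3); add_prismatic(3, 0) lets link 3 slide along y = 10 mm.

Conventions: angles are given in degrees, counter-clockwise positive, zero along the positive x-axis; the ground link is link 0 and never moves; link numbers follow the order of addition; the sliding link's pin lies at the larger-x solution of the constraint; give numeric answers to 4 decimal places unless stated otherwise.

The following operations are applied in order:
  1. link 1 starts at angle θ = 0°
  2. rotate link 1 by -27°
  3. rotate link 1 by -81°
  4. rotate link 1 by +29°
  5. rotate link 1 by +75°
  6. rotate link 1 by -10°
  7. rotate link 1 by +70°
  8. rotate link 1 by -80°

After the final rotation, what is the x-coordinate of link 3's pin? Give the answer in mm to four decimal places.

geometry: r = 44 mm, L = 239 mm, e = 10 mm; θ starts at 0°
rotate link 1 by -27°: θ ← 0° -27° = -27°
rotate link 1 by -81°: θ ← -27° -81° = -108°
rotate link 1 by +29°: θ ← -108° +29° = -79°
rotate link 1 by +75°: θ ← -79° +75° = -4°
rotate link 1 by -10°: θ ← -4° -10° = -14°
rotate link 1 by +70°: θ ← -14° +70° = 56°
rotate link 1 by -80°: θ ← 56° -80° = -24°
crank pin P = (r cos θ, r sin θ) = (40.196000, -17.896412)
h = r sin θ − e = -17.896412 − 10 = -27.896412
x = r cos θ + √(L² − h²) = 40.196000 + 237.366363 = 277.562363

277.5624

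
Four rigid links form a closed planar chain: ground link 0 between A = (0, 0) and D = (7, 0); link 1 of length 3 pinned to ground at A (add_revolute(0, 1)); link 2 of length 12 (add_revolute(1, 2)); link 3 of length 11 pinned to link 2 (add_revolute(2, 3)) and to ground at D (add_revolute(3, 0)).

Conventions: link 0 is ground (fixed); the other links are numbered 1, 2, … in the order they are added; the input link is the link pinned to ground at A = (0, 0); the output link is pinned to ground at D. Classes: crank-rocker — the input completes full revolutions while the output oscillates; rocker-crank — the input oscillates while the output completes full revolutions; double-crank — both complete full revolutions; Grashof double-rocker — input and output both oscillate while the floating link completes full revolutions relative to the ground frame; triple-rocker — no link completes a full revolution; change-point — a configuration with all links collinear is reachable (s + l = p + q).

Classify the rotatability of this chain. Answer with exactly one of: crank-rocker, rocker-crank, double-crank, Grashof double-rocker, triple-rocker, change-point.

lengths: ground=7, input=3, coupler=12, output=11
sorted: s=3 (shortest), l=12 (longest), p+q=18
s + l = 15 vs p + q = 18
s + l < p + q (Grashof) with shortest = input link → crank-rocker

crank-rocker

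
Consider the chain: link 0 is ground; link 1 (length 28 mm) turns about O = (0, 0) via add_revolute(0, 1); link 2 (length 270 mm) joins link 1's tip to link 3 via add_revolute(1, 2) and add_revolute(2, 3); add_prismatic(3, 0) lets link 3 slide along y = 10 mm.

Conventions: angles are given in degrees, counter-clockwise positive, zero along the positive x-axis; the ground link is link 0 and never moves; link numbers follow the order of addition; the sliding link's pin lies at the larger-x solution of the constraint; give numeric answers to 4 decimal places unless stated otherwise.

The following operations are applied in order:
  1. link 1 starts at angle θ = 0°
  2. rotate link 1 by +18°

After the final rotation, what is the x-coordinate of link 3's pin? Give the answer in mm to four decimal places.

geometry: r = 28 mm, L = 270 mm, e = 10 mm; θ starts at 0°
rotate link 1 by +18°: θ ← 0° +18° = 18°
crank pin P = (r cos θ, r sin θ) = (26.629582, 8.652476)
h = r sin θ − e = 8.652476 − 10 = -1.347524
x = r cos θ + √(L² − h²) = 26.629582 + 269.996637 = 296.626220

296.6262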